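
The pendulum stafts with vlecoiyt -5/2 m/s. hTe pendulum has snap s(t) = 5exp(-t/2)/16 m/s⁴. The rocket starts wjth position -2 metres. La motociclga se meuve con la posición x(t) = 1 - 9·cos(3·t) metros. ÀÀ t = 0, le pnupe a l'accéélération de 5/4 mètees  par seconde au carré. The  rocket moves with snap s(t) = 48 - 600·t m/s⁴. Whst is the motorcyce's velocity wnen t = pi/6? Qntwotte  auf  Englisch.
We must differentiate our position equation x(t) = 1 - 9·cos(3·t) 1 time. The derivative of position gives velocity: v(t) = 27·sin(3·t). Using v(t) = 27·sin(3·t) and substituting t = pi/6, we find v = 27.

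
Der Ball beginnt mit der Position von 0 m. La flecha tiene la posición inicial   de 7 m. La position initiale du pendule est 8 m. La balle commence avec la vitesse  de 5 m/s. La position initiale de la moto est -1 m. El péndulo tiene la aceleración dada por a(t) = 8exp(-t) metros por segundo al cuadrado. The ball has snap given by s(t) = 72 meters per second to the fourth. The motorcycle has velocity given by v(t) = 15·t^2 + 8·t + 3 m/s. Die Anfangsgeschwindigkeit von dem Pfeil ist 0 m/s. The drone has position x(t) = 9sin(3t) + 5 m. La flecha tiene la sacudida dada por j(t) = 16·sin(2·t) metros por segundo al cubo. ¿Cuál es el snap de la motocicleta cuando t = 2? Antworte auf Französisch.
Nous devons dériver notre équation de la vitesse v(t) = 15·t^2 + 8·t + 3 3 fois. En prenant d/dt de v(t), nous trouvons a(t) = 30·t + 8. En prenant d/dt de a(t), nous trouvons j(t) = 30. En dérivant le jerk, nous obtenons le snap: s(t) = 0. De l'équation du snap s(t) = 0, nous substituons t = 2 pour obtenir s = 0.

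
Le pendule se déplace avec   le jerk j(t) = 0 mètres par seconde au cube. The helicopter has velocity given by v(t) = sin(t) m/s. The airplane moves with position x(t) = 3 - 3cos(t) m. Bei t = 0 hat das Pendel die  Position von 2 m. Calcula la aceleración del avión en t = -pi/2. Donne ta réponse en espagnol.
Debemos derivar nuestra ecuación de la posición x(t) = 3 - 3·cos(t) 2 veces. La derivada de la posición da la velocidad: v(t) = 3·sin(t). Derivando la velocidad, obtenemos la aceleración: a(t) = 3·cos(t). De la ecuación de la aceleración a(t) = 3·cos(t), sustituimos t = -pi/2 para obtener a = 0.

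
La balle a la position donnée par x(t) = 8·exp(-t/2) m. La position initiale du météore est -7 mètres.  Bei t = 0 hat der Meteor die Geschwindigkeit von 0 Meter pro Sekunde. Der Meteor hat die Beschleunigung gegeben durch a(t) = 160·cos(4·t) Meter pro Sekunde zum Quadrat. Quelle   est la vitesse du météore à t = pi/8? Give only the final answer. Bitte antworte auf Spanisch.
En t = pi/8, v = 40.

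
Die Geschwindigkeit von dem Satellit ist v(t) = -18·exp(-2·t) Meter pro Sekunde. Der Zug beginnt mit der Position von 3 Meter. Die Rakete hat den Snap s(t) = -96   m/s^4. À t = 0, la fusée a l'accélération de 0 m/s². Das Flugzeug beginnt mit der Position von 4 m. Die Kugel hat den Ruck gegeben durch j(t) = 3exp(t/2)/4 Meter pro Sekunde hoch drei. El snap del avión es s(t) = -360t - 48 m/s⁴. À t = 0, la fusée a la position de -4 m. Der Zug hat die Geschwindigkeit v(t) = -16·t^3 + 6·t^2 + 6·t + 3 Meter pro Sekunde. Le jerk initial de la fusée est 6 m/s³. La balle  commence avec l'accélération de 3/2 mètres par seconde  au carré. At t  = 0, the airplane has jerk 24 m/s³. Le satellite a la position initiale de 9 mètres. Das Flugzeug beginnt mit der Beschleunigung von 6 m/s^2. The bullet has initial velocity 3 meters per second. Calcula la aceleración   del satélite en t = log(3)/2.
Debemos derivar nuestra ecuación de la velocidad v(t) = -18·exp(-2·t) 1 vez. Derivando la velocidad, obtenemos la aceleración: a(t) = 36·exp(-2·t). Usando a(t) = 36·exp(-2·t) y sustituyendo t = log(3)/2, encontramos a = 12.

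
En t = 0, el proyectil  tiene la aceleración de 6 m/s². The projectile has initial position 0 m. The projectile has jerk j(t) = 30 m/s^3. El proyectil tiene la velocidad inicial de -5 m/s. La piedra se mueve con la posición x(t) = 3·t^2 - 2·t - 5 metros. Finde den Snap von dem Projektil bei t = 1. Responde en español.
Debemos derivar nuestra ecuación de la sacudida j(t) = 30 1 vez. Derivando la sacudida, obtenemos el snap: s(t) = 0. Usando s(t) = 0 y sustituyendo t = 1, encontramos s = 0.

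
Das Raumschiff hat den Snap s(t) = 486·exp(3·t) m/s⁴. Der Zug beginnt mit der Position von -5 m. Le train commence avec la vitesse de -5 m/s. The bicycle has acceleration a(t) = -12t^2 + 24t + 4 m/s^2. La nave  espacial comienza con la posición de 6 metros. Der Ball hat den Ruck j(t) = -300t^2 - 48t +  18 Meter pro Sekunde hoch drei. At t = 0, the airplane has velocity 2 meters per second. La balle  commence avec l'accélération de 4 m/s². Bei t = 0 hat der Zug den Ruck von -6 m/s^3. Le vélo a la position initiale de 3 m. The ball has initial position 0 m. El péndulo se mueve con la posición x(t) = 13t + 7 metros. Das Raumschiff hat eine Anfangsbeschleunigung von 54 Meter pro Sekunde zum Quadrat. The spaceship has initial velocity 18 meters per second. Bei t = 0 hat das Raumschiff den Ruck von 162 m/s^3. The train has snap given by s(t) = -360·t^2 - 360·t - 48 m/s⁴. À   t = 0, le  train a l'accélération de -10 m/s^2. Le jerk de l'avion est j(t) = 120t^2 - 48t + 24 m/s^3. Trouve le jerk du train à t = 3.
Nous devons trouver l'intégrale de notre équation du snap s(t) = -360·t^2 - 360·t - 48 1 fois. La primitive du snap, avec j(0) = -6, donne le jerk: j(t) = -120·t^3 - 180·t^2 - 48·t - 6. De l'équation du jerk j(t) = -120·t^3 - 180·t^2 - 48·t - 6, nous substituons t = 3 pour obtenir j = -5010.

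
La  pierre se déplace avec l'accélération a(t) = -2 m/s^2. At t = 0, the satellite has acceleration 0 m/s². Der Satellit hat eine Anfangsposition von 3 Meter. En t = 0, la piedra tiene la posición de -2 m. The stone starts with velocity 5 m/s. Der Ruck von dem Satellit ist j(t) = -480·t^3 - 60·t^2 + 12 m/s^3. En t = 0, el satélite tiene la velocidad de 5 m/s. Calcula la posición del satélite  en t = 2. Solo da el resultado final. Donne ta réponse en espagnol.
x(2) = -259.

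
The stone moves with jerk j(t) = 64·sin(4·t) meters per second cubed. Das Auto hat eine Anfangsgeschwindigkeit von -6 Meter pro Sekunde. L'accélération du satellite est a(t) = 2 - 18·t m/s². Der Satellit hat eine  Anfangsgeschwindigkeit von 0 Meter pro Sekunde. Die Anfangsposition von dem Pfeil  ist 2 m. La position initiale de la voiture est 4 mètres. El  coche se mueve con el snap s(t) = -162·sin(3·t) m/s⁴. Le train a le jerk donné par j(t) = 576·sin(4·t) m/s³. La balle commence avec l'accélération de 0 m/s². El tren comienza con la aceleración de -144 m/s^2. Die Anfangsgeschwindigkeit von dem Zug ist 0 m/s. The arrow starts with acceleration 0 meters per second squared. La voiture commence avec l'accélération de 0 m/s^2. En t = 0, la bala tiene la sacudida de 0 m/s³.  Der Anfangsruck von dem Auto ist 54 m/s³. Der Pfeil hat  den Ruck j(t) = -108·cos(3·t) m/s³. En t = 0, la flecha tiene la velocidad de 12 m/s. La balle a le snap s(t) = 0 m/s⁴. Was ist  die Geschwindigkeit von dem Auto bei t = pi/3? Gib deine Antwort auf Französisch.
Nous devons trouver la primitive de notre équation du snap s(t) = -162·sin(3·t) 3 fois. L'intégrale du snap, avec j(0) = 54, donne le jerk: j(t) = 54·cos(3·t). En intégrant le jerk et en utilisant la condition initiale a(0) = 0, nous obtenons a(t) = 18·sin(3·t). En intégrant l'accélération et en utilisant la condition initiale v(0) = -6, nous obtenons v(t) = -6·cos(3·t). Nous avons la vitesse v(t) = -6·cos(3·t). En substituant t = pi/3: v(pi/3) = 6.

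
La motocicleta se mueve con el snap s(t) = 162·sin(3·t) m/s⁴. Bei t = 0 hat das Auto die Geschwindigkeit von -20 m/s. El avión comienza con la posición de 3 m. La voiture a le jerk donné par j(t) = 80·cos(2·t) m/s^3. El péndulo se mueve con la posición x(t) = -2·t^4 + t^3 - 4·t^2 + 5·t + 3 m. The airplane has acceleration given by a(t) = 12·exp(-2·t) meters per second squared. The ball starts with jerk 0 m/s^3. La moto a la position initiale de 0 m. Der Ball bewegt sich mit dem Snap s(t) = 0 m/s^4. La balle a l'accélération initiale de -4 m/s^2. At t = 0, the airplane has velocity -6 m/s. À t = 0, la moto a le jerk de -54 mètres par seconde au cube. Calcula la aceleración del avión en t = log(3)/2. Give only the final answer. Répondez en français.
L'accélération à t = log(3)/2 est a = 4.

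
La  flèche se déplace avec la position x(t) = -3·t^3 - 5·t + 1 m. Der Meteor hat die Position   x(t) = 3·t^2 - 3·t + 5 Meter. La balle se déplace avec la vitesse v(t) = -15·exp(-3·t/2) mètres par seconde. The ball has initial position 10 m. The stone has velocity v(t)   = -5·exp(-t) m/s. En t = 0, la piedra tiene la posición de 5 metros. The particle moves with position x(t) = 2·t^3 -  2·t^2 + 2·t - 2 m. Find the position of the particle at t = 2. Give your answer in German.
Mit x(t) = 2·t^3 - 2·t^2 + 2·t - 2 und Einsetzen von t = 2, finden wir x = 10.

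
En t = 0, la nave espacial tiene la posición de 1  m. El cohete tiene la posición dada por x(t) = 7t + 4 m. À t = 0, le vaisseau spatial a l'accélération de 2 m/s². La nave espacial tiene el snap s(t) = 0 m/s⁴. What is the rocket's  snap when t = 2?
Starting from position x(t) = 7·t + 4, we take 4 derivatives. Taking d/dt of x(t), we find v(t) = 7. Differentiating velocity, we get acceleration: a(t) = 0. The derivative of acceleration gives jerk: j(t) = 0. Taking d/dt of j(t), we find s(t) = 0. Using s(t) = 0 and substituting t = 2, we find s = 0.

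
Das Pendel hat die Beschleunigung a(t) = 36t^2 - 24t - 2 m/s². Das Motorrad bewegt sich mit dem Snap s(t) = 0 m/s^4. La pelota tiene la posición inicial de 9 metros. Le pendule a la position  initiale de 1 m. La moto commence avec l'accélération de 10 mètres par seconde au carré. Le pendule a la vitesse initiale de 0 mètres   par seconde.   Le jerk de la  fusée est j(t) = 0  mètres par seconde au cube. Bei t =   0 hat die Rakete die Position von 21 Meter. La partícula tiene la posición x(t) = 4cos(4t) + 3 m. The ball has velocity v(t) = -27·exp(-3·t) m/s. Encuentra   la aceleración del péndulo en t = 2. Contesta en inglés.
We have acceleration a(t) = 36·t^2 - 24·t - 2. Substituting t = 2: a(2) = 94.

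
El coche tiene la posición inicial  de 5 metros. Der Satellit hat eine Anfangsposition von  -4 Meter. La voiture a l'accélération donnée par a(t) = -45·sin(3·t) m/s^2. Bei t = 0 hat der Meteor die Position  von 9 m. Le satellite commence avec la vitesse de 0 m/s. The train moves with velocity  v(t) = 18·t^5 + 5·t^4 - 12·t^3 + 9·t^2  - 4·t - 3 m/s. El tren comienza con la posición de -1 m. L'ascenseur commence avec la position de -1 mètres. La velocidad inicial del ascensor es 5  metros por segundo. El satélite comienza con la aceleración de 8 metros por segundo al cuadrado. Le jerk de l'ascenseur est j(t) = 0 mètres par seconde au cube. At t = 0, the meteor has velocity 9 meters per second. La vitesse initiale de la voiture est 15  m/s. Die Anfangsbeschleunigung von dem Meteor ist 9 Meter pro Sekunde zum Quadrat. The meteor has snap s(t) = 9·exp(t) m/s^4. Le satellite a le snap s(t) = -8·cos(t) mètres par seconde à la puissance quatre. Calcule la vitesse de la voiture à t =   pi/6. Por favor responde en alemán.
Um dies zu lösen, müssen wir 1 Stammfunktion unserer Gleichung für die Beschleunigung a(t) = -45·sin(3·t) finden. Die Stammfunktion von der Beschleunigung ist die Geschwindigkeit. Mit v(0) = 15 erhalten wir v(t) = 15·cos(3·t). Mit v(t) = 15·cos(3·t) und Einsetzen von t = pi/6, finden wir v = 0.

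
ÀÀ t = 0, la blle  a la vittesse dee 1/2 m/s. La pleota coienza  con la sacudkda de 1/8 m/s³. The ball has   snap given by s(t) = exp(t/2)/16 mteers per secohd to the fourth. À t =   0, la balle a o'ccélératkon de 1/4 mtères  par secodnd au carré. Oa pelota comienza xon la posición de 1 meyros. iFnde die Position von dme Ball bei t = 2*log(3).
Um dies zu lösen, müssen wir 4 Integrale unserer Gleichung für den Snap s(t) = exp(t/2)/16 finden. Das Integral von dem Snap ist der Ruck. Mit j(0) = 1/8 erhalten wir j(t) = exp(t/2)/8. Die Stammfunktion von dem Ruck, mit a(0) = 1/4, ergibt die Beschleunigung: a(t) = exp(t/2)/4. Durch Integration von der Beschleunigung und Verwendung der Anfangsbedingung v(0) = 1/2, erhalten wir v(t) = exp(t/2)/2. Die Stammfunktion von der Geschwindigkeit ist die Position. Mit x(0) = 1 erhalten wir x(t) = exp(t/2). Wir haben die Position x(t) = exp(t/2). Durch Einsetzen von t = 2*log(3): x(2*log(3)) = 3.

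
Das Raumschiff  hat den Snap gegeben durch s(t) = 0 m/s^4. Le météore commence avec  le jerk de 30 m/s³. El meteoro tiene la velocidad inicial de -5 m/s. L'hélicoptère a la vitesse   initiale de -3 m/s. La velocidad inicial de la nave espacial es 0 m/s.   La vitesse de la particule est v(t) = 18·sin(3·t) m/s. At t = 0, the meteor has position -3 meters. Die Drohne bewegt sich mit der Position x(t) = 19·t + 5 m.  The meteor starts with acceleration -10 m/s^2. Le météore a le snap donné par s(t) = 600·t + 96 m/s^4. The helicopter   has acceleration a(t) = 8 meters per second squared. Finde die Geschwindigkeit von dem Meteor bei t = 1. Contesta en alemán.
Um dies zu lösen, müssen wir 3 Integrale unserer Gleichung für den Snap s(t) = 600·t + 96 finden. Durch Integration von dem Snap und Verwendung der Anfangsbedingung j(0) = 30, erhalten wir j(t) = 300·t^2 + 96·t + 30. Durch Integration von dem Ruck und Verwendung der Anfangsbedingung a(0) = -10, erhalten wir a(t) = 100·t^3 + 48·t^2 + 30·t - 10. Mit ∫a(t)dt und Anwendung von v(0) = -5, finden wir v(t) = 25·t^4 + 16·t^3 + 15·t^2 - 10·t - 5. Wir haben die Geschwindigkeit v(t) = 25·t^4 + 16·t^3 + 15·t^2 - 10·t - 5. Durch Einsetzen von t = 1: v(1) = 41.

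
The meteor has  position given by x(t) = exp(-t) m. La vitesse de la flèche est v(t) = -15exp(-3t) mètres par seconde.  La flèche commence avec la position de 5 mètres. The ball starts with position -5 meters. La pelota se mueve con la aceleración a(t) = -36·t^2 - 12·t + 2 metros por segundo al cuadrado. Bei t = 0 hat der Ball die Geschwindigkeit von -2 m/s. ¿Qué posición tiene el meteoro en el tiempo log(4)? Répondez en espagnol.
Tenemos la posición x(t) = exp(-t). Sustituyendo t = log(4): x(log(4)) = 1/4.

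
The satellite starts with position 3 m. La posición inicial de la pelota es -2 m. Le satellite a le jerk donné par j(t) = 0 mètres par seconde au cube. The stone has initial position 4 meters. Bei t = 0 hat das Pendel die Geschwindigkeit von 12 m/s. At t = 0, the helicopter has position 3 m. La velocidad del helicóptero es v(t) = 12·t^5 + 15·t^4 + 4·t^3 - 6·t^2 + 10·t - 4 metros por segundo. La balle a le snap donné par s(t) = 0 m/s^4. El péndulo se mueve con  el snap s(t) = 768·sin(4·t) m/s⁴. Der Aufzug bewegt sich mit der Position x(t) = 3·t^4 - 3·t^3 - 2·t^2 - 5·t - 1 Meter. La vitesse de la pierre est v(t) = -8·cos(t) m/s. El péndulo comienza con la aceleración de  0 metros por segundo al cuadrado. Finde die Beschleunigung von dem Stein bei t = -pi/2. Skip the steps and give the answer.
Die Beschleunigung bei t = -pi/2 ist a = -8.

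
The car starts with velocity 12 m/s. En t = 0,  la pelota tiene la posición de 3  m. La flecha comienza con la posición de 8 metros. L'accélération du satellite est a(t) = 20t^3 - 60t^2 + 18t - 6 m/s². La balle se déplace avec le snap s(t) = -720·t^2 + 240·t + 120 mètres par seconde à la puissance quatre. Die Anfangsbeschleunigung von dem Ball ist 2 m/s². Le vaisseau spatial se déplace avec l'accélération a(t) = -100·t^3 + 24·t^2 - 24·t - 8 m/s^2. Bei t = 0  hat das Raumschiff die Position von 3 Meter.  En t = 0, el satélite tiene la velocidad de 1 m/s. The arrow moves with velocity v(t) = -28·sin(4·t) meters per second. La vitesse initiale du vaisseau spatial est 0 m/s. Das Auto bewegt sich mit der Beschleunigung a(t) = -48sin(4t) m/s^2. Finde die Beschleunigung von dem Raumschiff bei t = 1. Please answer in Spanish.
Usando a(t) = -100·t^3 + 24·t^2 - 24·t - 8 y sustituyendo t = 1, encontramos a = -108.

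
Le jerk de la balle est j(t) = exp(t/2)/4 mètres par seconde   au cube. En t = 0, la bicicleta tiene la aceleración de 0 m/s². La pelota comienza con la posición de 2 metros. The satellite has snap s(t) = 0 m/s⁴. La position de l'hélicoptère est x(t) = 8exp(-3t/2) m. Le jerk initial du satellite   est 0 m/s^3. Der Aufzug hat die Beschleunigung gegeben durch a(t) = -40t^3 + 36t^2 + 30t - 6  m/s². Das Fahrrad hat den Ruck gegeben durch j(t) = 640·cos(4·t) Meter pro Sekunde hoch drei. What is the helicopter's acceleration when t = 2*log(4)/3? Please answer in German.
Ausgehend von der Position x(t) = 8·exp(-3·t/2), nehmen wir 2 Ableitungen. Durch Ableiten von der Position erhalten wir die Geschwindigkeit: v(t) = -12·exp(-3·t/2). Die Ableitung von der Geschwindigkeit ergibt die Beschleunigung: a(t) = 18·exp(-3·t/2). Wir haben die Beschleunigung a(t) = 18·exp(-3·t/2). Durch Einsetzen von t = 2*log(4)/3: a(2*log(4)/3) = 9/2.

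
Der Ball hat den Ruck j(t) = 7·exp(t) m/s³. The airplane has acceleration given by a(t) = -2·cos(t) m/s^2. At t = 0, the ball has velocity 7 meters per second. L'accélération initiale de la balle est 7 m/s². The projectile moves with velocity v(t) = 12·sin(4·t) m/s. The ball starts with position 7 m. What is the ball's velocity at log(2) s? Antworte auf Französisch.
Nous devons trouver l'intégrale de notre équation du jerk j(t) = 7·exp(t) 2 fois. En prenant ∫j(t)dt et en appliquant a(0) = 7, nous trouvons a(t) = 7·exp(t). En intégrant l'accélération et en utilisant la condition initiale v(0) = 7, nous obtenons v(t) = 7·exp(t). Nous avons la vitesse v(t) = 7·exp(t). En substituant t = log(2): v(log(2)) = 14.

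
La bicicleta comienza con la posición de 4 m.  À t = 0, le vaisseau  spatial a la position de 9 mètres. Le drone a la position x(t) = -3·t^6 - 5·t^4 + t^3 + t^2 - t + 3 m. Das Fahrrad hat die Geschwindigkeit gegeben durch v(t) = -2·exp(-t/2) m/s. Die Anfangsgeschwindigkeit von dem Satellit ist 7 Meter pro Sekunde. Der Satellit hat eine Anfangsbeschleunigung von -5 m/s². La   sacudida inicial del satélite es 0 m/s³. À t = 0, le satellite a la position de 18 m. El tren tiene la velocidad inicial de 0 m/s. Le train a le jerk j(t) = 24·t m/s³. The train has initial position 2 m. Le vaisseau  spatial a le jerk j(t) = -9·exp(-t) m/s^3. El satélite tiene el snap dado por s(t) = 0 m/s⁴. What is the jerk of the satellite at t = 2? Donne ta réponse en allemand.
Wir müssen unsere Gleichung für den Snap s(t) = 0 1-mal integrieren. Durch Integration von dem Snap und Verwendung der Anfangsbedingung j(0) = 0, erhalten wir j(t) = 0. Wir haben den Ruck j(t) = 0. Durch Einsetzen von t = 2: j(2) = 0.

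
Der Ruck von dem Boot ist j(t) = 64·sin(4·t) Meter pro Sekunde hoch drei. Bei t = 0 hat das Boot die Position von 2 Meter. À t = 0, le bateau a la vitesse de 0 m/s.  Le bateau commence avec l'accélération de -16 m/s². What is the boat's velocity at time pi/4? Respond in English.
We need to integrate our jerk equation j(t) = 64·sin(4·t) 2 times. The antiderivative of jerk is acceleration. Using a(0) = -16, we get a(t) = -16·cos(4·t). The integral of acceleration, with v(0) = 0, gives velocity: v(t) = -4·sin(4·t). We have velocity v(t) = -4·sin(4·t). Substituting t = pi/4: v(pi/4) = 0.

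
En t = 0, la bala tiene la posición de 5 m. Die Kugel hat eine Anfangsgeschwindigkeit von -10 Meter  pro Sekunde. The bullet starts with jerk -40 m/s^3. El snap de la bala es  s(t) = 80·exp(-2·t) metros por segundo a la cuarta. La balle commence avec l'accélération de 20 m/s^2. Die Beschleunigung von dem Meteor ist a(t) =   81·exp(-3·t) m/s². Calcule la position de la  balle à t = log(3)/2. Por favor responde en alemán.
Wir müssen unsere Gleichung für den Snap s(t) = 80·exp(-2·t) 4-mal integrieren. Durch Integration von dem Snap und Verwendung der Anfangsbedingung j(0) = -40, erhalten wir j(t) = -40·exp(-2·t). Durch Integration von dem Ruck und Verwendung der Anfangsbedingung a(0) = 20, erhalten wir a(t) = 20·exp(-2·t). Das Integral von der Beschleunigung, mit v(0) = -10, ergibt die Geschwindigkeit: v(t) = -10·exp(-2·t). Das Integral von der Geschwindigkeit, mit x(0) = 5, ergibt die Position: x(t) = 5·exp(-2·t). Mit x(t) = 5·exp(-2·t) und Einsetzen von t = log(3)/2, finden wir x = 5/3.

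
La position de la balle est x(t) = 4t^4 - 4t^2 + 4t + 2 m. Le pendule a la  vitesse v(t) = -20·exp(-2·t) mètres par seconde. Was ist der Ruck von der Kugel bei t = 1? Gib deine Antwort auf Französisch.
Pour résoudre ceci, nous devons prendre 3 dérivées de notre équation de la position x(t) = 4·t^4 - 4·t^2 + 4·t + 2. La dérivée de la position donne la vitesse: v(t) = 16·t^3 - 8·t + 4. La dérivée de la vitesse donne l'accélération: a(t) = 48·t^2 - 8. En dérivant l'accélération, nous obtenons le jerk: j(t) = 96·t. En utilisant j(t) = 96·t et en substituant t = 1, nous trouvons j = 96.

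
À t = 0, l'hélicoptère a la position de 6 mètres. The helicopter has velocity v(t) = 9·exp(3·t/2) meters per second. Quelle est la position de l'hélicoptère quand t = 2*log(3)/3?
En partant de la vitesse v(t) = 9·exp(3·t/2), nous prenons 1 primitive. En prenant ∫v(t)dt et en appliquant x(0) = 6, nous trouvons x(t) = 6·exp(3·t/2). En utilisant x(t) = 6·exp(3·t/2) et en substituant t = 2*log(3)/3, nous trouvons x = 18.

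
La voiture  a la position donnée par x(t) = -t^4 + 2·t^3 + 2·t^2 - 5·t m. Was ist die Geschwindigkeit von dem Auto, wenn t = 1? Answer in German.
Um dies zu lösen, müssen wir 1 Ableitung unserer Gleichung für die Position x(t) = -t^4 + 2·t^3 + 2·t^2 - 5·t nehmen. Mit d/dt von x(t) finden wir v(t) = -4·t^3 + 6·t^2 + 4·t - 5. Aus der Gleichung für die Geschwindigkeit v(t) = -4·t^3 + 6·t^2 + 4·t - 5, setzen wir t = 1 ein und erhalten v = 1.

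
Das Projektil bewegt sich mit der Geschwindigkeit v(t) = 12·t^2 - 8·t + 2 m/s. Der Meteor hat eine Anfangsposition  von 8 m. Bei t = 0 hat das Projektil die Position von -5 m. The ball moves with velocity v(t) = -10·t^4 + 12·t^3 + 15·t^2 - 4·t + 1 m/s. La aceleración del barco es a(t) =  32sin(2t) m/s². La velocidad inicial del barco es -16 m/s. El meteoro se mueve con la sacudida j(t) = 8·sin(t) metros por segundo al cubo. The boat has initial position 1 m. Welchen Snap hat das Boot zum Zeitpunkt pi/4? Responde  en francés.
En partant de l'accélération a(t) = 32·sin(2·t), nous prenons 2 dérivées. En prenant d/dt de a(t), nous trouvons j(t) = 64·cos(2·t). En dérivant le jerk, nous obtenons le snap: s(t) = -128·sin(2·t). Nous avons le snap s(t) = -128·sin(2·t). En substituant t = pi/4: s(pi/4) = -128.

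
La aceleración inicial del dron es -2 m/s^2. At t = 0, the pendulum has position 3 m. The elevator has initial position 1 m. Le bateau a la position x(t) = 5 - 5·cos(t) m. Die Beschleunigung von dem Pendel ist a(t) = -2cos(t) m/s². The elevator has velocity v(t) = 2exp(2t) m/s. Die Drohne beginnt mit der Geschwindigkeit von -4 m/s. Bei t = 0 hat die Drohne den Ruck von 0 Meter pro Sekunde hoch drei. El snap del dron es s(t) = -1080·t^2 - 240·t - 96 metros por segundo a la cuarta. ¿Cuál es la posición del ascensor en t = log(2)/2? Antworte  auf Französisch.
Pour résoudre ceci, nous devons prendre 1 primitive de notre équation de la vitesse v(t) = 2·exp(2·t). L'intégrale de la vitesse, avec x(0) = 1, donne la position: x(t) = exp(2·t). De l'équation de la position x(t) = exp(2·t), nous substituons t = log(2)/2 pour obtenir x = 2.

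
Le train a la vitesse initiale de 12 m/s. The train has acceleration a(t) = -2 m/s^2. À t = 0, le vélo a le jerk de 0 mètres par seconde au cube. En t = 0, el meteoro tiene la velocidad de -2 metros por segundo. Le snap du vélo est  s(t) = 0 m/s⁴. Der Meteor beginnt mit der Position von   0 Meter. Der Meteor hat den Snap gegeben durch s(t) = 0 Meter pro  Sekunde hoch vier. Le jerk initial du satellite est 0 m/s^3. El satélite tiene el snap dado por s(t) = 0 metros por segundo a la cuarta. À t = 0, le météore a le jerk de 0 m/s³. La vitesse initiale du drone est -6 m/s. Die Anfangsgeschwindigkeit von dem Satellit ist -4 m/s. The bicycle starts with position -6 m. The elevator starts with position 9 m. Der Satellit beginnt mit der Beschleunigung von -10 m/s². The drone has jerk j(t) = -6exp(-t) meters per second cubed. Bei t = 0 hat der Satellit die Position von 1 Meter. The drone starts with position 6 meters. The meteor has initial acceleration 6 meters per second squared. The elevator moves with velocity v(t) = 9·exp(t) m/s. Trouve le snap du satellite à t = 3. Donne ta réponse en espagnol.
De la ecuación del snap s(t) = 0, sustituimos t = 3 para obtener s = 0.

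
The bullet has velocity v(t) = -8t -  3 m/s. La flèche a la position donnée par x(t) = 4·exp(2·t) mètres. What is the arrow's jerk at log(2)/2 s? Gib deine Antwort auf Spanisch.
Debemos derivar nuestra ecuación de la posición x(t) = 4·exp(2·t) 3 veces. Tomando d/dt de x(t), encontramos v(t) = 8·exp(2·t). Derivando la velocidad, obtenemos la aceleración: a(t) = 16·exp(2·t). Derivando la aceleración, obtenemos la sacudida: j(t) = 32·exp(2·t). De la ecuación de la sacudida j(t) = 32·exp(2·t), sustituimos t = log(2)/2 para obtener j = 64.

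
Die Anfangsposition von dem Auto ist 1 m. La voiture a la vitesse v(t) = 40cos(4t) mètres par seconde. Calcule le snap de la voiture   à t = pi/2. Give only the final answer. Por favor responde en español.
s(pi/2) = 0.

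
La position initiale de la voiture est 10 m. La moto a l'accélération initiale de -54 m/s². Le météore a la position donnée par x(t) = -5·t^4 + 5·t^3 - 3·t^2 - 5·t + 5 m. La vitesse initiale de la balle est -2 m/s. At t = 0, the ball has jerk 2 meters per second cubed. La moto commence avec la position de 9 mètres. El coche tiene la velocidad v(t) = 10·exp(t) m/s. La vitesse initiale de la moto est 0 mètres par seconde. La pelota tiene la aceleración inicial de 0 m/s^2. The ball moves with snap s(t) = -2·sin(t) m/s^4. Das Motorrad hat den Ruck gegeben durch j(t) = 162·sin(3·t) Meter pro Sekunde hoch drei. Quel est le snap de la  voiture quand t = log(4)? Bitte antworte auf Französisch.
Nous devons dériver notre équation de la vitesse v(t) = 10·exp(t) 3 fois. En prenant d/dt de v(t), nous trouvons a(t) = 10·exp(t). La dérivée de l'accélération donne le jerk: j(t) = 10·exp(t). En prenant d/dt de j(t), nous trouvons s(t) = 10·exp(t). Nous avons le snap s(t) = 10·exp(t). En substituant t = log(4): s(log(4)) = 40.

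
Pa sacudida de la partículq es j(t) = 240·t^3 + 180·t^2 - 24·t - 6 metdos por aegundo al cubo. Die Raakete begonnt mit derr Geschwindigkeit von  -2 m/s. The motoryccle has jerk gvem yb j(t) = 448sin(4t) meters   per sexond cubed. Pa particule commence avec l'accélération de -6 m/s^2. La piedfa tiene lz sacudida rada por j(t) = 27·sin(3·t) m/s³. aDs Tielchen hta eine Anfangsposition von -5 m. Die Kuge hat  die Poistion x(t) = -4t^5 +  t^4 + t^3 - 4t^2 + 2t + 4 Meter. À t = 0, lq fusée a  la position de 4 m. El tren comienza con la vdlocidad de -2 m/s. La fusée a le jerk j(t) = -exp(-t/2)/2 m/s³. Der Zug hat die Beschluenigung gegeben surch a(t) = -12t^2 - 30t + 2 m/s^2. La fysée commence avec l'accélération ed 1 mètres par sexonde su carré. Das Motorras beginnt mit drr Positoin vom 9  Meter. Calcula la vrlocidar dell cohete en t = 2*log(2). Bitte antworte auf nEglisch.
We must find the antiderivative of our jerk equation j(t) = -exp(-t/2)/2 2 times. Taking ∫j(t)dt and applying a(0) = 1, we find a(t) = exp(-t/2). Taking ∫a(t)dt and applying v(0) = -2, we find v(t) = -2·exp(-t/2). From the given velocity equation v(t) = -2·exp(-t/2), we substitute t = 2*log(2) to get v = -1.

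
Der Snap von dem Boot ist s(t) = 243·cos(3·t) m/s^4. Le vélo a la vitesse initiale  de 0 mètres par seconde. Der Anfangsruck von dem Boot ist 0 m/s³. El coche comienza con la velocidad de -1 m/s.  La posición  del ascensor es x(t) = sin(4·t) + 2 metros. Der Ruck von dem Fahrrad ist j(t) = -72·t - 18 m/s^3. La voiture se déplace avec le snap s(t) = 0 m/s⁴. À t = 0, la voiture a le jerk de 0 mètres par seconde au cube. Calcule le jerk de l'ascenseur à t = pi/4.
Pour résoudre ceci, nous devons prendre 3 dérivées de notre équation de la position x(t) = sin(4·t) + 2. En prenant d/dt de x(t), nous trouvons v(t) = 4·cos(4·t). En dérivant la vitesse, nous obtenons l'accélération: a(t) = -16·sin(4·t). La dérivée de l'accélération donne le jerk: j(t) = -64·cos(4·t). De l'équation du jerk j(t) = -64·cos(4·t), nous substituons t = pi/4 pour obtenir j = 64.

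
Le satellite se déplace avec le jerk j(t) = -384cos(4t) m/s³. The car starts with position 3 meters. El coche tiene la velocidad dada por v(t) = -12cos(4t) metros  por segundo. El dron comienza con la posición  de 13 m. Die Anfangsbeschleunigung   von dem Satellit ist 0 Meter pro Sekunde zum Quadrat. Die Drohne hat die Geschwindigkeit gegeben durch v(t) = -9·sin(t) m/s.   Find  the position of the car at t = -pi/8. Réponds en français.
Nous devons intégrer notre équation de la vitesse v(t) = -12·cos(4·t) 1 fois. En intégrant la vitesse et en utilisant la condition initiale x(0) = 3, nous obtenons x(t) = 3 - 3·sin(4·t). En utilisant x(t) = 3 - 3·sin(4·t) et en substituant t = -pi/8, nous trouvons x = 6.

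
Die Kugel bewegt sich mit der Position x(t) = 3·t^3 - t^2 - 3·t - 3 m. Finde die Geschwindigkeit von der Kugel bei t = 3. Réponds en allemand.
Ausgehend von der Position x(t) = 3·t^3 - t^2 - 3·t - 3, nehmen wir 1 Ableitung. Durch Ableiten von der Position erhalten wir die Geschwindigkeit: v(t) = 9·t^2 - 2·t - 3. Wir haben die Geschwindigkeit v(t) = 9·t^2 - 2·t - 3. Durch Einsetzen von t = 3: v(3) = 72.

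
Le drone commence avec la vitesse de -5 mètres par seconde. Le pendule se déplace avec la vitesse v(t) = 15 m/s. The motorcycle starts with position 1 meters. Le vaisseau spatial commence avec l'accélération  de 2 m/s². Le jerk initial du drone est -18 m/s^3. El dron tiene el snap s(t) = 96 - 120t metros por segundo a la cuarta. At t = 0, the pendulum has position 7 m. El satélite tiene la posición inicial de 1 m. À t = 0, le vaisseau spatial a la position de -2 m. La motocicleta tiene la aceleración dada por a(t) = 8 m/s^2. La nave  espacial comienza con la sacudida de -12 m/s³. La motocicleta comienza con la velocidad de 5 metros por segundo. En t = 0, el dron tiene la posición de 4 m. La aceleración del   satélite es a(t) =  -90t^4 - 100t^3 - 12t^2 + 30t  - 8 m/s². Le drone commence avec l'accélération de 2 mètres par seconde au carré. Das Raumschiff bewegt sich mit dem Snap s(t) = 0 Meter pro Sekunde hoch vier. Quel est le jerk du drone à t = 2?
En partant du snap s(t) = 96 - 120·t, nous prenons 1 primitive. En intégrant le snap et en utilisant la condition initiale j(0) = -18, nous obtenons j(t) = -60·t^2 + 96·t - 18. De l'équation du jerk j(t) = -60·t^2 + 96·t - 18, nous substituons t = 2 pour obtenir j = -66.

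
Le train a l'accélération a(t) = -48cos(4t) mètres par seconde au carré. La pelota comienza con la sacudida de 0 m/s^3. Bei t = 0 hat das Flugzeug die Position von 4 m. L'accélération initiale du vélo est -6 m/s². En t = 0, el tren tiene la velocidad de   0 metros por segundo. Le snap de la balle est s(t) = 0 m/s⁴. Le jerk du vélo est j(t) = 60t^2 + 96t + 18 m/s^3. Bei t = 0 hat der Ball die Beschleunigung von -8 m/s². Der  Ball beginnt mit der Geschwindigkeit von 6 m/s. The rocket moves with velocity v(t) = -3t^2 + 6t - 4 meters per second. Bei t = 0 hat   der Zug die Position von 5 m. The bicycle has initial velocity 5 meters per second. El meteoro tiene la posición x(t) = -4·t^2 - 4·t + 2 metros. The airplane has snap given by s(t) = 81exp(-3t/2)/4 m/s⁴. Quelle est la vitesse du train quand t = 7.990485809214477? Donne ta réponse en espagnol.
Partiendo de la aceleración a(t) = -48·cos(4·t), tomamos 1 integral. La integral de la aceleración, con v(0) = 0, da la velocidad: v(t) = -12·sin(4·t). Tenemos la velocidad v(t) = -12·sin(4·t). Sustituyendo t = 7.990485809214477: v(7.990485809214477) = -6.23144677383327.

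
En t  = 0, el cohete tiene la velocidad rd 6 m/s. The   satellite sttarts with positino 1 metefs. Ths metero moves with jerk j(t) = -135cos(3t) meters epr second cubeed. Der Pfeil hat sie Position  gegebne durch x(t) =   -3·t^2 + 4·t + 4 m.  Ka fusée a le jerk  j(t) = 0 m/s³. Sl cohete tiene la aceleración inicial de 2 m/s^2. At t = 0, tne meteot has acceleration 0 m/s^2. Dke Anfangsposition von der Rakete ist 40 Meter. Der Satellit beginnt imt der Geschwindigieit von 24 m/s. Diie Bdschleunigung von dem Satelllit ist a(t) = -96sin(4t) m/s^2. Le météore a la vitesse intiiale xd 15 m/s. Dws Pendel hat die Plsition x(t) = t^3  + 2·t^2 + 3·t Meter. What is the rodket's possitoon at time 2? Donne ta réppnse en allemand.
Wir müssen unsere Gleichung für den Ruck j(t) = 0 3-mal integrieren. Das Integral von dem Ruck, mit a(0) = 2, ergibt die Beschleunigung: a(t) = 2. Mit ∫a(t)dt und Anwendung von v(0) = 6, finden wir v(t) = 2·t + 6. Durch Integration von der Geschwindigkeit und Verwendung der Anfangsbedingung x(0) = 40, erhalten wir x(t) = t^2 + 6·t + 40. Mit x(t) = t^2 + 6·t + 40 und Einsetzen von t = 2, finden wir x = 56.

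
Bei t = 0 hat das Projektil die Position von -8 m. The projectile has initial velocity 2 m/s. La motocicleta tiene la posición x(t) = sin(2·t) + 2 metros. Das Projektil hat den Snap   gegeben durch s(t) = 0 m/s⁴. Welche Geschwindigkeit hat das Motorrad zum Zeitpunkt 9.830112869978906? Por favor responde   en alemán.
Wir müssen unsere Gleichung für die Position x(t) = sin(2·t) + 2 1-mal ableiten. Die Ableitung von der Position ergibt die Geschwindigkeit: v(t) = 2·cos(2·t). Mit v(t) = 2·cos(2·t) und Einsetzen von t = 9.830112869978906, finden wir v = 1.37802627484780.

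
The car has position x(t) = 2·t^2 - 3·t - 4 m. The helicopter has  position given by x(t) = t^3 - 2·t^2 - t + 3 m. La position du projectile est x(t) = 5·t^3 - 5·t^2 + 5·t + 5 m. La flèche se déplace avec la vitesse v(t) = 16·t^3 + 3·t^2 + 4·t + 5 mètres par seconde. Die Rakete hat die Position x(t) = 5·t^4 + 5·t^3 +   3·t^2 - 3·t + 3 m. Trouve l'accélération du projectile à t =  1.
En partant de la position x(t) = 5·t^3 - 5·t^2 + 5·t + 5, nous prenons 2 dérivées. En prenant d/dt de x(t), nous trouvons v(t) = 15·t^2 - 10·t + 5. En prenant d/dt de v(t), nous trouvons a(t) = 30·t - 10. En utilisant a(t) = 30·t - 10 et en substituant t = 1, nous trouvons a = 20.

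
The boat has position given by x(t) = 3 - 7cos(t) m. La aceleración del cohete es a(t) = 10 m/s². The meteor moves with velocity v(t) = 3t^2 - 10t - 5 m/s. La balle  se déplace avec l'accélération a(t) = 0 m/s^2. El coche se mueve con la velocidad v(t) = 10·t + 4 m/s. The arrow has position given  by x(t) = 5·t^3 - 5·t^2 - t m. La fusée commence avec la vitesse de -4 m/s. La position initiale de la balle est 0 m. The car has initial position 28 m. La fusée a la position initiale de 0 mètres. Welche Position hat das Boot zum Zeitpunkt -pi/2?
Aus der Gleichung für die Position x(t) = 3 - 7·cos(t), setzen wir t = -pi/2 ein und erhalten x = 3.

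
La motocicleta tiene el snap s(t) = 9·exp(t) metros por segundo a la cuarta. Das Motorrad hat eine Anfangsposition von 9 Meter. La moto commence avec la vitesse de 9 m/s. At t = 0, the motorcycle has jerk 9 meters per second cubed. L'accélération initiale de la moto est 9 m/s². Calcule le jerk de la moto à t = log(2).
Nous devons trouver la primitive de notre équation du snap s(t) = 9·exp(t) 1 fois. En prenant ∫s(t)dt et en appliquant j(0) = 9, nous trouvons j(t) = 9·exp(t). Nous avons le jerk j(t) = 9·exp(t). En substituant t = log(2): j(log(2)) = 18.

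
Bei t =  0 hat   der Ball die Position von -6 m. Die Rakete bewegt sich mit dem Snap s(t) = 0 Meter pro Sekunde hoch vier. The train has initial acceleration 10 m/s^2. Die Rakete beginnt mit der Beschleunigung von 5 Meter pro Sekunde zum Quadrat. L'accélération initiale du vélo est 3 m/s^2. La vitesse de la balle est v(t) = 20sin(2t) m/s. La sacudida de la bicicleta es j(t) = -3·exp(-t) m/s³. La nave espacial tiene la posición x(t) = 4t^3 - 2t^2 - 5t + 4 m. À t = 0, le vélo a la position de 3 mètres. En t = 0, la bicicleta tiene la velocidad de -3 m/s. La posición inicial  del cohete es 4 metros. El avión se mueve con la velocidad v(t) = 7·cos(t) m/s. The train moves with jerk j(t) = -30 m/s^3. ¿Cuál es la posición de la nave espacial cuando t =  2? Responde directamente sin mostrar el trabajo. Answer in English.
x(2) = 18.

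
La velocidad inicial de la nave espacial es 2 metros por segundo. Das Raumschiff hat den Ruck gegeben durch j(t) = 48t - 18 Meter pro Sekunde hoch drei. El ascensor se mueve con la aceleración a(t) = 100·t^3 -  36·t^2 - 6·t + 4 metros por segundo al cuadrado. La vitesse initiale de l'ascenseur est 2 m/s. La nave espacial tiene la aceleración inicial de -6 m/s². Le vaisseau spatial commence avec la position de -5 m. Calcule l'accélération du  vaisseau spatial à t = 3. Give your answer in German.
Ausgehend von dem Ruck j(t) = 48·t - 18, nehmen wir 1 Integral. Die Stammfunktion von dem Ruck, mit a(0) = -6, ergibt die Beschleunigung: a(t) = 24·t^2 - 18·t - 6. Mit a(t) = 24·t^2 - 18·t - 6 und Einsetzen von t = 3, finden wir a = 156.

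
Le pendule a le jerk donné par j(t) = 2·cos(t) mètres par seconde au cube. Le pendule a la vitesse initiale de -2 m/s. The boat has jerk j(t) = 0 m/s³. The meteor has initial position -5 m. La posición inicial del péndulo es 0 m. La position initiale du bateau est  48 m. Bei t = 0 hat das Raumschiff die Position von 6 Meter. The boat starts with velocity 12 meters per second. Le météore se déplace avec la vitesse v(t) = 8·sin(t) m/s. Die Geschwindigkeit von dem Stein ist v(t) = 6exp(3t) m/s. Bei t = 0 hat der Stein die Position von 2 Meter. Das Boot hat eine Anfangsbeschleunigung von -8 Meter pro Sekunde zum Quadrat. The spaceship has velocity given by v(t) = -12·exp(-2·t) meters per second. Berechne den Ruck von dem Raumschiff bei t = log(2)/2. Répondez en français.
Nous devons dériver notre équation de la vitesse v(t) = -12·exp(-2·t) 2 fois. La dérivée de la vitesse donne l'accélération: a(t) = 24·exp(-2·t). En prenant d/dt de a(t), nous trouvons j(t) = -48·exp(-2·t). En utilisant j(t) = -48·exp(-2·t) et en substituant t = log(2)/2, nous trouvons j = -24.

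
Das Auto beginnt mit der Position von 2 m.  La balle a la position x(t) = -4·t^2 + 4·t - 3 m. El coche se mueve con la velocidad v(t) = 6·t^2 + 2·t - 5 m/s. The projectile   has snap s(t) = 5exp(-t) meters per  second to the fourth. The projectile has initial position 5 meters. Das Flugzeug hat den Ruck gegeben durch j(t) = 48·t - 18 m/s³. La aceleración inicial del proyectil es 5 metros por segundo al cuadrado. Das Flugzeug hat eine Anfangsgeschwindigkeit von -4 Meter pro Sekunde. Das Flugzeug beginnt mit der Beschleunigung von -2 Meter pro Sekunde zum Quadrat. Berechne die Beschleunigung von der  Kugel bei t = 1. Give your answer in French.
En partant de la position x(t) = -4·t^2 + 4·t - 3, nous prenons 2 dérivées. En dérivant la position, nous obtenons la vitesse: v(t) = 4 - 8·t. La dérivée de la vitesse donne l'accélération: a(t) = -8. En utilisant a(t) = -8 et en substituant t = 1, nous trouvons a = -8.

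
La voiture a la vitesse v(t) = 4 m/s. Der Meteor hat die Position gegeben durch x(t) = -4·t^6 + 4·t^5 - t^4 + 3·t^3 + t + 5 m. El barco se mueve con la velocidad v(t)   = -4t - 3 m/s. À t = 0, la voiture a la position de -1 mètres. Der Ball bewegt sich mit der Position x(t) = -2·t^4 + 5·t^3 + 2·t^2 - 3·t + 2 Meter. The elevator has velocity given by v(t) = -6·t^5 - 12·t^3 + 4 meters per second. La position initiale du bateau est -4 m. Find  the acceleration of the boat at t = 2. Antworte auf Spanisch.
Partiendo de la velocidad v(t) = -4·t - 3, tomamos 1 derivada. La derivada de la velocidad da la aceleración: a(t) = -4. Usando a(t) = -4 y sustituyendo t = 2, encontramos a = -4.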